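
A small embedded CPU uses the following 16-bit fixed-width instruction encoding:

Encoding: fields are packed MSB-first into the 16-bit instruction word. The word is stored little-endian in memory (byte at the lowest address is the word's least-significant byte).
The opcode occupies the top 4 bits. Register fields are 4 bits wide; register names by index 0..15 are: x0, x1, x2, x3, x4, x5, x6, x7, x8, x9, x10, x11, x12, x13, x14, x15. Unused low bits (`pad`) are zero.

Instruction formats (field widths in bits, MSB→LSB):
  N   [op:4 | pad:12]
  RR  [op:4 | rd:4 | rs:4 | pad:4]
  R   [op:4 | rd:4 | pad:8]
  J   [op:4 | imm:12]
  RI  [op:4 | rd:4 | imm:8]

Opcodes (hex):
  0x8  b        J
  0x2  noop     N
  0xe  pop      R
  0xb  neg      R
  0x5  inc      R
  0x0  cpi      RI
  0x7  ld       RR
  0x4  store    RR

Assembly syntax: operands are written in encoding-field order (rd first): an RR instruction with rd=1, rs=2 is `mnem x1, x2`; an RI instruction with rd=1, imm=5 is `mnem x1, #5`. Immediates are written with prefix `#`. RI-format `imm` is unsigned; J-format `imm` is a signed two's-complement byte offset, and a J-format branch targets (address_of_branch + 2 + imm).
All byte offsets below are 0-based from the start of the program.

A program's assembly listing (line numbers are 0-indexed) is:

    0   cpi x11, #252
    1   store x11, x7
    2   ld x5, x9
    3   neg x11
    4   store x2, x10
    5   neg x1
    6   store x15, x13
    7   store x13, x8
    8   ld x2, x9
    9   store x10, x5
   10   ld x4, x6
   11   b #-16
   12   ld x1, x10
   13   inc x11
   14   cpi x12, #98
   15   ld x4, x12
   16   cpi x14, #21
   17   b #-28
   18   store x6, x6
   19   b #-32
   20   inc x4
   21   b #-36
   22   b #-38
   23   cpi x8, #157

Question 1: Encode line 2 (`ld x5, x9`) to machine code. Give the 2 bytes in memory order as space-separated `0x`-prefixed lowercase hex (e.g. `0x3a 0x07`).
0x90 0x75

2. ld fields op=0x7:4|rd=5:4|rs=9:4|pad=0:4 → word 7590h → 90 75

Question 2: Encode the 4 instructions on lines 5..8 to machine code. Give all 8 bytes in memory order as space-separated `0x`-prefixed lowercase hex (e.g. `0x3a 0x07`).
L5: neg op=0xb:4|rd=1:4|pad=0:8 ⇒ 0xb100 ⇒ little 00 b1
L6: store op=0x4:4|rd=15:4|rs=13:4|pad=0:4 ⇒ 0x4fd0 ⇒ little d0 4f
L7: store op=0x4:4|rd=13:4|rs=8:4|pad=0:4 ⇒ 0x4d80 ⇒ little 80 4d
L8: ld op=0x7:4|rd=2:4|rs=9:4|pad=0:4 ⇒ 0x7290 ⇒ little 90 72

0x00 0xb1 0xd0 0x4f 0x80 0x4d 0x90 0x72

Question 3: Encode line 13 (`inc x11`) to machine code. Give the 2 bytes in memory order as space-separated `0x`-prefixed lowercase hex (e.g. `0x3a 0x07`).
0x00 0x5b

L13: inc op=0x5:4|rd=11:4|pad=0:8 ⇒ 0x5b00 ⇒ little 00 5b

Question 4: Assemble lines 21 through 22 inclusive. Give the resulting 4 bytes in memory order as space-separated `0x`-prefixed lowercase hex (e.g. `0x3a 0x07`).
0xdc 0x8f 0xda 0x8f

line 21 (b): pack op=0x8:4|imm=-36:12 = 0x8fdc; little→ dc 8f
line 22 (b): pack op=0x8:4|imm=-38:12 = 0x8fda; little→ da 8f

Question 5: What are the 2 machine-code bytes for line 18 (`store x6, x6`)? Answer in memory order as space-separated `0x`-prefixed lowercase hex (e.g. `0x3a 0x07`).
L18: store op=0x4:4|rd=6:4|rs=6:4|pad=0:4 ⇒ 0x4660 ⇒ little 60 46

0x60 0x46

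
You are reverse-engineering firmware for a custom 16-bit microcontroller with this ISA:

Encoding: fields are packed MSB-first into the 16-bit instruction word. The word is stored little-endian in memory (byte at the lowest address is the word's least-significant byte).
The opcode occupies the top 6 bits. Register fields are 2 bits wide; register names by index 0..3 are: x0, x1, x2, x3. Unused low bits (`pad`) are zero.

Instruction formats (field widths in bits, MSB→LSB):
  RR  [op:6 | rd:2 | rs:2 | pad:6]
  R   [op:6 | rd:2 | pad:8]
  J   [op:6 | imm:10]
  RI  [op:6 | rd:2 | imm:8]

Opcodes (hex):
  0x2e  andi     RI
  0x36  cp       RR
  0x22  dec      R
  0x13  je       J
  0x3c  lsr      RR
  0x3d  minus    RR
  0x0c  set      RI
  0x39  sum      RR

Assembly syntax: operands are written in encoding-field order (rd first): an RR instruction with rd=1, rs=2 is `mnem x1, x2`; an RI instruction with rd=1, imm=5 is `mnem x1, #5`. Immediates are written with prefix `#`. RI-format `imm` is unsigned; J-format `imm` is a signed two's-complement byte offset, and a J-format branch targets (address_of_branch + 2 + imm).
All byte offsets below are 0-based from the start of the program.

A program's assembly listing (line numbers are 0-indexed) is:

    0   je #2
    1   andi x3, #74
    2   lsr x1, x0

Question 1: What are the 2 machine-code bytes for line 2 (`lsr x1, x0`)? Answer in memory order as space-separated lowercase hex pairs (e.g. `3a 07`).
00 f1

L2: lsr op=0x3c:6|rd=1:2|rs=0:2|pad=0:6 ⇒ 0xf100 ⇒ little 00 f1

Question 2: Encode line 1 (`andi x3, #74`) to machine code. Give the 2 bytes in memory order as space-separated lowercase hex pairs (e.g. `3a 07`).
L1: andi op=0x2e:6|rd=3:2|imm=74:8 ⇒ 0xbb4a ⇒ little 4a bb

4a bb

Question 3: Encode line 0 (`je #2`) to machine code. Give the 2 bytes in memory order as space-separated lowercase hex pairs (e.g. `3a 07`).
02 4c

L0: je op=0x13:6|imm=2:10 ⇒ 0x4c02 ⇒ little 02 4c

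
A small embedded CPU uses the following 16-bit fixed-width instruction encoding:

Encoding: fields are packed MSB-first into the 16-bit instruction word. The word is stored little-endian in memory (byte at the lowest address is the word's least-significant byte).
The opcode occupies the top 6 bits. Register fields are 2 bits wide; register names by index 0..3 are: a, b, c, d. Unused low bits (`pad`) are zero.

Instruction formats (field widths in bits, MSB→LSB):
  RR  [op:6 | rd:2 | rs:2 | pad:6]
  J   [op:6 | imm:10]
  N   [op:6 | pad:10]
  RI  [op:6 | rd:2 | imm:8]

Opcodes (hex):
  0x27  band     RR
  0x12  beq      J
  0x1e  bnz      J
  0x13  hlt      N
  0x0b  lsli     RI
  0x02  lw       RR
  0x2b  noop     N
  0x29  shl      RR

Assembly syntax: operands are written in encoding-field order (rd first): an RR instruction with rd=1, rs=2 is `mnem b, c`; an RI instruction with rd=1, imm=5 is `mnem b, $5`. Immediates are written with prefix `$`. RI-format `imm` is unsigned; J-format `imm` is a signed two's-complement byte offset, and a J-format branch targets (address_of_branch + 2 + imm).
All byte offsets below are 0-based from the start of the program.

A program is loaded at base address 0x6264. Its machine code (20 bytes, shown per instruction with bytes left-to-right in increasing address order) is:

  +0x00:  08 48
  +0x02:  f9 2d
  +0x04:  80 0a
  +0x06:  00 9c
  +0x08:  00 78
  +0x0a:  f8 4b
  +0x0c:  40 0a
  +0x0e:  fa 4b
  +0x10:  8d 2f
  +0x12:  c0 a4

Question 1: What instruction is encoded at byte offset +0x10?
lsli d, $141

@+10  little-endian(8d 2f) = 0x2f8d
  top 6b → 0xb → lsli [RI]
  [9:8] rd=3 = d
  [7:0] imm=141 = $141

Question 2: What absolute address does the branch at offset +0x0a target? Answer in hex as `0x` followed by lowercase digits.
[0a] f8 4b → 0x4bf8
  top 6b → 0x12 → beq [J]
  imm@[9:0]=0x3f8 (s10→-8) ⇒ $-8
  target = base 0x6264 + off 0x0a + 2 + imm -8 = 0x6268

0x6268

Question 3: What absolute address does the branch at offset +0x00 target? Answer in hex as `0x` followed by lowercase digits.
+0x00: 08 48 ⇒ word 0x4808 (little)
  opcode bits[15:10]=0x12: beq/J
  [9:0] imm=8 = $8
  target = base 0x6264 + off 0x00 + 2 + imm 8 = 0x626e

0x626e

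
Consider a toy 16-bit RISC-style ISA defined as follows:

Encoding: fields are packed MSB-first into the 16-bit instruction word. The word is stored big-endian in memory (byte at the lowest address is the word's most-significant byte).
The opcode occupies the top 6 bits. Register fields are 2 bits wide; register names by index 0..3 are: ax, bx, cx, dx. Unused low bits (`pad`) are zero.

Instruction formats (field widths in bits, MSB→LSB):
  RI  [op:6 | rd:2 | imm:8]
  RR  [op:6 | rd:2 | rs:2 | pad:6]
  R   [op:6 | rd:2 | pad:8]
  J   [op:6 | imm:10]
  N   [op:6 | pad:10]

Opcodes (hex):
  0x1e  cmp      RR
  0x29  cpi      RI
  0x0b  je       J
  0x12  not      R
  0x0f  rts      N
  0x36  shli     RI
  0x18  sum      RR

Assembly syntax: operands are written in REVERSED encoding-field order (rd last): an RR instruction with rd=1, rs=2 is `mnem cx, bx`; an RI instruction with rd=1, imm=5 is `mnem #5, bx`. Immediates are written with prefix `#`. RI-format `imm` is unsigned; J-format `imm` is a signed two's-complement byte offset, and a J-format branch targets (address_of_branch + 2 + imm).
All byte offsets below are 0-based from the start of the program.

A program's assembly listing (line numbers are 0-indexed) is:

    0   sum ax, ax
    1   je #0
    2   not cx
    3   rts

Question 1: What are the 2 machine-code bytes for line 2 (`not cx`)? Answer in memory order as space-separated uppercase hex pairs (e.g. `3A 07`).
line 2 (not): pack op=0x12:6|rd=2:2|pad=0:8 = 0x4a00; big→ 4a 00

4A 00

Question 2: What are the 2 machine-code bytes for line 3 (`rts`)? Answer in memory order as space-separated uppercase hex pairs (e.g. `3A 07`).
3. rts fields op=0xf:6|pad=0:10 → word 3c00h → 3c 00

3C 00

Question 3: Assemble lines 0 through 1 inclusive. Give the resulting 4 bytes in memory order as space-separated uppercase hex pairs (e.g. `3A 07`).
60 00 2C 00

line 0 (sum): pack op=0x18:6|rd=0:2|rs=0:2|pad=0:6 = 0x6000; big→ 60 00
line 1 (je): pack op=0xb:6|imm=0:10 = 0x2c00; big→ 2c 00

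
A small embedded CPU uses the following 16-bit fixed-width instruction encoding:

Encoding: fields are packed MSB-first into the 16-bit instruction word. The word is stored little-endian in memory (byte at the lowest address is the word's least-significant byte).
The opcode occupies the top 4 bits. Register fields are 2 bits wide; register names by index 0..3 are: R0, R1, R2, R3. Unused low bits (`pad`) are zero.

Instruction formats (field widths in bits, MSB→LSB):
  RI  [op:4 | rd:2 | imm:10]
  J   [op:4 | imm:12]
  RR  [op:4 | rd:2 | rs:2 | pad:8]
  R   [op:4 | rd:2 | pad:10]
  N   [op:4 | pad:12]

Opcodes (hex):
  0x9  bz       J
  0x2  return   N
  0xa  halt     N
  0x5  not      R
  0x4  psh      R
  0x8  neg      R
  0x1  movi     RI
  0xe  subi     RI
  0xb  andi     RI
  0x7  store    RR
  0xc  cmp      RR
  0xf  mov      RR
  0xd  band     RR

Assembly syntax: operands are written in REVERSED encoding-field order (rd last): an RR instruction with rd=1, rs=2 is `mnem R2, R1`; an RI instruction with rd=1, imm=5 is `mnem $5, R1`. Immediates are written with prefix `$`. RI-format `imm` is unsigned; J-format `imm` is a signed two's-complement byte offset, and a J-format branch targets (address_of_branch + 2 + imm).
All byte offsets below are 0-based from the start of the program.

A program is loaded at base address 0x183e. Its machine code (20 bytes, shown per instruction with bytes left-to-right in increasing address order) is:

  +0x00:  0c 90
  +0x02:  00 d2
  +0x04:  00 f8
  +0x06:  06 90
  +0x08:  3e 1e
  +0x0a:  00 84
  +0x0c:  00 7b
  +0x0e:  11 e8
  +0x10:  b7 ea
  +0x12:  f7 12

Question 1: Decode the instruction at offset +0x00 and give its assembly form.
bz $12

[00] 0c 90 → 0x900c
  top 4b → 0x9 → bz [J]
  imm: (w>>0)&0xfff=0xc → $12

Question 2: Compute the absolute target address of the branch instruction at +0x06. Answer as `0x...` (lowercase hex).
+0x06: 06 90 ⇒ word 0x9006 (little)
  opcode bits[15:12]=0x9: bz/J
  imm@[11:0]=0x6 ⇒ $6
  target = base 0x183e + off 0x06 + 2 + imm 6 = 0x184c

0x184c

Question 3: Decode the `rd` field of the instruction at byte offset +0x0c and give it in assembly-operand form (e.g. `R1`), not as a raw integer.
R2

+0x0c: 00 7b ⇒ word 0x7b00 (little)
  opcode bits[15:12]=0x7: store/RR
  rd: (w>>10)&0x3=0x2 → R2
  rs: (w>>8)&0x3=0x3 → R3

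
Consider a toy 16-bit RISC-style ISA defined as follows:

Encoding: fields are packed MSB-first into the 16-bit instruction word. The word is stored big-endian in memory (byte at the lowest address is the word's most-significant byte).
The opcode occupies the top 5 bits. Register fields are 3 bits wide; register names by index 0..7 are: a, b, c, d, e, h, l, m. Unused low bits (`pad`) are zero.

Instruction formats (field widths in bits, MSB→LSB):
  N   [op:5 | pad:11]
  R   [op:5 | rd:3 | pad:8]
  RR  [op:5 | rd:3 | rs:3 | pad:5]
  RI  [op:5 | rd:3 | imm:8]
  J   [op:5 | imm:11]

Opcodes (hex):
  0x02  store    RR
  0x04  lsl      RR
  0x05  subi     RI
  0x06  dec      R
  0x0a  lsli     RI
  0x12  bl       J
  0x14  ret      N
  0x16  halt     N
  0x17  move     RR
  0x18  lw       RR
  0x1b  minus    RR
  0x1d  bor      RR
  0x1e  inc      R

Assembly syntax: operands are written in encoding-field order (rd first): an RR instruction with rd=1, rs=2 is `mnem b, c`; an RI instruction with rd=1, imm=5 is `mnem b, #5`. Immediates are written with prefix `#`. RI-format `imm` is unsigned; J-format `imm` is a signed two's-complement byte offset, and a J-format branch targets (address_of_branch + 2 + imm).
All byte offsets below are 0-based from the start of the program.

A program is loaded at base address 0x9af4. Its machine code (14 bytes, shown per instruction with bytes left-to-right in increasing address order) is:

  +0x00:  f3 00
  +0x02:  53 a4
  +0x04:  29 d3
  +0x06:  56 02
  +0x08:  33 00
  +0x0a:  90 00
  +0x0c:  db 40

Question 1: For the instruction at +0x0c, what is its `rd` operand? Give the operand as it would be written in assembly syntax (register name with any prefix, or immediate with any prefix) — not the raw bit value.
d

[0c] db 40 → 0xdb40
  op=0xdb40>>11=0x1b ⇒ minus (RR)
  [10:8] rd=3 = d
  [7:5] rs=2 = c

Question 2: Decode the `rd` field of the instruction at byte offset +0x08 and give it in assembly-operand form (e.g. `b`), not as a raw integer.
+0x08: 33 00 ⇒ word 0x3300 (big)
  top 5b → 0x6 → dec [R]
  rd@[10:8]=0x3 ⇒ d

d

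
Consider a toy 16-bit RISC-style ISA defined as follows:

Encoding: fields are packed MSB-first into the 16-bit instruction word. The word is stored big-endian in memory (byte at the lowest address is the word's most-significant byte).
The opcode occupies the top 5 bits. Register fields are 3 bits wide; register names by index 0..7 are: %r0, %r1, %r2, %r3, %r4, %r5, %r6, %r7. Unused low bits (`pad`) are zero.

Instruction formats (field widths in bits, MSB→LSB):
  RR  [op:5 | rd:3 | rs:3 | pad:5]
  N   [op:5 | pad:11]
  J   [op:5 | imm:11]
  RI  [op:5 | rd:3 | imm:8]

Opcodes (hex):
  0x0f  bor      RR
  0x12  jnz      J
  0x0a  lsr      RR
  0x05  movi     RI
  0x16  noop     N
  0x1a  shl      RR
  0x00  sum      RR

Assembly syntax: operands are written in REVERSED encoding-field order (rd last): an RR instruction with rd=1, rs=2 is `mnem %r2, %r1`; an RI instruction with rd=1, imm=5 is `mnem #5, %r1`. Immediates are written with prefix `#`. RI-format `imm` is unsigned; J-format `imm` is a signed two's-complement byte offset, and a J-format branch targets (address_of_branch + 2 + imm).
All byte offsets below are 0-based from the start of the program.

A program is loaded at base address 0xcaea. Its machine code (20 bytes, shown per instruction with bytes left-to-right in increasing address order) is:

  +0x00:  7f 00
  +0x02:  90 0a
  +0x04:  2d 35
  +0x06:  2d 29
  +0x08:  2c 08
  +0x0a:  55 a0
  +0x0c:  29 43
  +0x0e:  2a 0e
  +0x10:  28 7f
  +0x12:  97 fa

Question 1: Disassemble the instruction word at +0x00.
+0x00: 7f 00 ⇒ word 0x7f00 (big)
  opcode bits[15:11]=0xf: bor/RR
  [10:8] rd=7 = %r7
  [7:5] rs=0 = %r0

bor %r0, %r7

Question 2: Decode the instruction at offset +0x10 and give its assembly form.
movi #127, %r0

+0x10: 28 7f ⇒ word 0x287f (big)
  opcode bits[15:11]=0x5: movi/RI
  rd@[10:8]=0x0 ⇒ %r0
  imm@[7:0]=0x7f ⇒ #127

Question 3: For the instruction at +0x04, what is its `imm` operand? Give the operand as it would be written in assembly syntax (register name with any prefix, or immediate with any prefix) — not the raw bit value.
off 0x04: read 2d 35 as big → 0x2d35
  op=0x2d35>>11=0x5 ⇒ movi (RI)
  [10:8] rd=5 = %r5
  [7:0] imm=53 = #53

#53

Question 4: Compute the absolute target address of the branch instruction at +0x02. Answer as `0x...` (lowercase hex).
0xcaf8

@+02  big-endian(90 0a) = 0x900a
  op=0x900a>>11=0x12 ⇒ jnz (J)
  imm: (w>>0)&0x7ff=0xa → #10
  target = base 0xcaea + off 0x02 + 2 + imm 10 = 0xcaf8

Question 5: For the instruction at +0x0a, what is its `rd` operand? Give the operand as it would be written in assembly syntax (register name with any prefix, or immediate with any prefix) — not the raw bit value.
%r5

+0x0a: 55 a0 ⇒ word 0x55a0 (big)
  top 5b → 0xa → lsr [RR]
  rd@[10:8]=0x5 ⇒ %r5
  rs@[7:5]=0x5 ⇒ %r5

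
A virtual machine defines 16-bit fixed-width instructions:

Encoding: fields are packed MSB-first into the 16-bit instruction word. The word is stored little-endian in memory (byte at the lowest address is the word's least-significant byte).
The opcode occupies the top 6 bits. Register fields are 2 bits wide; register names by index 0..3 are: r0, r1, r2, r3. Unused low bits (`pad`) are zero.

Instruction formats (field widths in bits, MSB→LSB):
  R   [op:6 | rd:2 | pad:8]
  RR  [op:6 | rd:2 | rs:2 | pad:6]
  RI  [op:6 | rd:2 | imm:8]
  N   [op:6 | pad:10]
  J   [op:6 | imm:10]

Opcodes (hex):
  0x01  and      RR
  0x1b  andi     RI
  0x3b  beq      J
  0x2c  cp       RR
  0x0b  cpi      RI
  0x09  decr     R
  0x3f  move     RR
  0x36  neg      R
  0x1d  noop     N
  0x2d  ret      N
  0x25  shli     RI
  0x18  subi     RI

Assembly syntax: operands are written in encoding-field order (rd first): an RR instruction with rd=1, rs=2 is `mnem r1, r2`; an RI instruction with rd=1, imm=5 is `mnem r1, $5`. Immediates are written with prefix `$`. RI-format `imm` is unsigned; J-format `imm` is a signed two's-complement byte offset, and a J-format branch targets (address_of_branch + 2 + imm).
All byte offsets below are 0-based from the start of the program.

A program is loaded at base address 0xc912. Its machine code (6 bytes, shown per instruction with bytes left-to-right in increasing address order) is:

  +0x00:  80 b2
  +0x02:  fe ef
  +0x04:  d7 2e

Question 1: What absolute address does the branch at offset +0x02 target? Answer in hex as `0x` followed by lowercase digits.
0xc914

[02] fe ef → 0xeffe
  opcode bits[15:10]=0x3b: beq/J
  [9:0] imm=1022 (s10→-2) = $-2
  target = base 0xc912 + off 0x02 + 2 + imm -2 = 0xc914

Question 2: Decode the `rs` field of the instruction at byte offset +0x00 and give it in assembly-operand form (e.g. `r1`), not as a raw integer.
r2

@+00  little-endian(80 b2) = 0xb280
  op=0xb280>>10=0x2c ⇒ cp (RR)
  [9:8] rd=2 = r2
  [7:6] rs=2 = r2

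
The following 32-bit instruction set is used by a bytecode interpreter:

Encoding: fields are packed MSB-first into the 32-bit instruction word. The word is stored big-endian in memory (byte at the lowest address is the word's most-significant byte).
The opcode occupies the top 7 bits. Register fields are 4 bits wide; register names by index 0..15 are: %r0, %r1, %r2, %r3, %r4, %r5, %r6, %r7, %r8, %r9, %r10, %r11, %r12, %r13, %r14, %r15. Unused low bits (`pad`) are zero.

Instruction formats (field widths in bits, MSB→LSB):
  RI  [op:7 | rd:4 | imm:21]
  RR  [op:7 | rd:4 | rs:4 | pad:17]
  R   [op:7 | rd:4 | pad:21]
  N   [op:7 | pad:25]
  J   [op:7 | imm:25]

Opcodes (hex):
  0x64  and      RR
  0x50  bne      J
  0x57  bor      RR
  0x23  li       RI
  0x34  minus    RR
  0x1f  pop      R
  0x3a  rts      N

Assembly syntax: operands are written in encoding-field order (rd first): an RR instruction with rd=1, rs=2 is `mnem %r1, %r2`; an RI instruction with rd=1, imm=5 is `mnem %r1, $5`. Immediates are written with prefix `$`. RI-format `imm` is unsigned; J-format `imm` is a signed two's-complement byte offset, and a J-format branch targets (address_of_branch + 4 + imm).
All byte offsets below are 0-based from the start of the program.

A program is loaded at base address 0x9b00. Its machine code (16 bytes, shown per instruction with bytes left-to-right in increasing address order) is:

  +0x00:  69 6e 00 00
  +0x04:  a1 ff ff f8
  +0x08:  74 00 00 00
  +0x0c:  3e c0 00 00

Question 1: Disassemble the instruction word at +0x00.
[00] 69 6e 00 00 → 0x696e0000
  opcode bits[31:25]=0x34: minus/RR
  rd: (w>>21)&0xf=0xb → %r11
  rs: (w>>17)&0xf=0x7 → %r7

minus %r11, %r7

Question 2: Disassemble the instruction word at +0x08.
rts

@+08  big-endian(74 00 00 00) = 0x74000000
  top 7b → 0x3a → rts [N]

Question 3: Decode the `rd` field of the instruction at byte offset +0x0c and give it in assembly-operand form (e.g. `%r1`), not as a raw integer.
%r6

+0x0c: 3e c0 00 00 ⇒ word 0x3ec00000 (big)
  op=0x3ec00000>>25=0x1f ⇒ pop (R)
  rd@[24:21]=0x6 ⇒ %r6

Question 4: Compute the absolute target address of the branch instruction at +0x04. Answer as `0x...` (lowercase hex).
0x9b00

+0x04: a1 ff ff f8 ⇒ word 0xa1fffff8 (big)
  top 7b → 0x50 → bne [J]
  imm: (w>>0)&0x1ffffff=0x1fffff8 (s25→-8) → $-8
  target = base 0x9b00 + off 0x04 + 4 + imm -8 = 0x9b00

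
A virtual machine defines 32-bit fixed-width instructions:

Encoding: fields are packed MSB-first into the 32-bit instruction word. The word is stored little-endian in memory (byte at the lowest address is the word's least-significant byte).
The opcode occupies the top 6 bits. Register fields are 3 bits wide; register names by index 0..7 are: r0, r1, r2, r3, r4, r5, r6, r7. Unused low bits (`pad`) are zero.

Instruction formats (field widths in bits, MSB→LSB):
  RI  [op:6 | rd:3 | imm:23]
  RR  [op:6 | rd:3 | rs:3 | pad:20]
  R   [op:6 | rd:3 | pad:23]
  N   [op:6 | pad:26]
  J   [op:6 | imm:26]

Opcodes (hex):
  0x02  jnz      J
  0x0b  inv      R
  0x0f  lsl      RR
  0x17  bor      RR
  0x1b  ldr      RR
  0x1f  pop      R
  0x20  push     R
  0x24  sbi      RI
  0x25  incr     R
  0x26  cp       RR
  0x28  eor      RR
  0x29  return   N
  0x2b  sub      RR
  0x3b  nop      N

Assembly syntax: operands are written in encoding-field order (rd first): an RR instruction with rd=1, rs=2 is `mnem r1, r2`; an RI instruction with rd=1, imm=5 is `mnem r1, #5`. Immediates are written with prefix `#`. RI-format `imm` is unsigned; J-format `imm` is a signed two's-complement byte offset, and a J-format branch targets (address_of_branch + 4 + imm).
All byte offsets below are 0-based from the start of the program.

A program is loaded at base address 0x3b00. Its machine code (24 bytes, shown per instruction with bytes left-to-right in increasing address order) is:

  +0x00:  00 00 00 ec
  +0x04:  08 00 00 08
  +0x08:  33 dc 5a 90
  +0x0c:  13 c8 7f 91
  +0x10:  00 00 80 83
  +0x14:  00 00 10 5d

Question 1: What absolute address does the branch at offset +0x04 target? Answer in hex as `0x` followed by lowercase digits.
[04] 08 00 00 08 → 0x08000008
  op=0x08000008>>26=0x2 ⇒ jnz (J)
  imm@[25:0]=0x8 ⇒ #8
  target = base 0x3b00 + off 0x04 + 4 + imm 8 = 0x3b10

0x3b10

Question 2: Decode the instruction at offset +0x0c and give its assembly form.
sbi r2, #8374291

[0c] 13 c8 7f 91 → 0x917fc813
  opcode bits[31:26]=0x24: sbi/RI
  rd: (w>>23)&0x7=0x2 → r2
  imm: (w>>0)&0x7fffff=0x7fc813 → #8374291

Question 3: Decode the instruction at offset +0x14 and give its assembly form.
@+14  little-endian(00 00 10 5d) = 0x5d100000
  opcode bits[31:26]=0x17: bor/RR
  rd: (w>>23)&0x7=0x2 → r2
  rs: (w>>20)&0x7=0x1 → r1

bor r2, r1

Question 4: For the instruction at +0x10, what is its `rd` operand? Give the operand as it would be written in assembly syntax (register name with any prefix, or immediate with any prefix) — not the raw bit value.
r7

+0x10: 00 00 80 83 ⇒ word 0x83800000 (little)
  opcode bits[31:26]=0x20: push/R
  rd@[25:23]=0x7 ⇒ r7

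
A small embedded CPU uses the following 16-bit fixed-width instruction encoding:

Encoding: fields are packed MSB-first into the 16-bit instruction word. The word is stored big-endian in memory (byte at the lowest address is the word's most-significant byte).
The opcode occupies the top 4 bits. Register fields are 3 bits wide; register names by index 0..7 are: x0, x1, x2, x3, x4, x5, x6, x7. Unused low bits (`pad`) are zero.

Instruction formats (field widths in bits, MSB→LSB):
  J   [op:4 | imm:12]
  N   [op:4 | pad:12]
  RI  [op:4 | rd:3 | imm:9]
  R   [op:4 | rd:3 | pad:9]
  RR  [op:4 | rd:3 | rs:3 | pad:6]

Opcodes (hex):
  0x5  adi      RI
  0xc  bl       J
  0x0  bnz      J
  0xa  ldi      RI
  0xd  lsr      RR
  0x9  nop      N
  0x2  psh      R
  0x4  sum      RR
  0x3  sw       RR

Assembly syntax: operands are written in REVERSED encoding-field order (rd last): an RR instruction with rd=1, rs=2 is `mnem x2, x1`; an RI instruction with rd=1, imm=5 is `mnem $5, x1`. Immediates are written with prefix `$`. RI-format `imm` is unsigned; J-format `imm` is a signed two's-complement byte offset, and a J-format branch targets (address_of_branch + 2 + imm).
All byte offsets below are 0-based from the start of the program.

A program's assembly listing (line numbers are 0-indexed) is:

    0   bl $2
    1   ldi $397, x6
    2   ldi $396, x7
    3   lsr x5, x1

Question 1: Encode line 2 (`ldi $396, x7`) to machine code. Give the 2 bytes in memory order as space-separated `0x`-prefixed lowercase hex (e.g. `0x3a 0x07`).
line 2 (ldi): pack op=0xa:4|rd=7:3|imm=396:9 = 0xaf8c; big→ af 8c

0xaf 0x8c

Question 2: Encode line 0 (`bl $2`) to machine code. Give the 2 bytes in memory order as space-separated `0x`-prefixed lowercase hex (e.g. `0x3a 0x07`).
0xc0 0x02

0. bl fields op=0xc:4|imm=2:12 → word c002h → c0 02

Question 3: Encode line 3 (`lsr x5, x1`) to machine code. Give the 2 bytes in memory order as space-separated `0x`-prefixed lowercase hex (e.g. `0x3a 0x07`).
0xd3 0x40

3. lsr fields op=0xd:4|rd=1:3|rs=5:3|pad=0:6 → word d340h → d3 40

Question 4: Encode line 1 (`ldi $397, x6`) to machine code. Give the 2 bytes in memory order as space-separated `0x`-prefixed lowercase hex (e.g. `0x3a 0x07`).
0xad 0x8d

L1: ldi op=0xa:4|rd=6:3|imm=397:9 ⇒ 0xad8d ⇒ big ad 8d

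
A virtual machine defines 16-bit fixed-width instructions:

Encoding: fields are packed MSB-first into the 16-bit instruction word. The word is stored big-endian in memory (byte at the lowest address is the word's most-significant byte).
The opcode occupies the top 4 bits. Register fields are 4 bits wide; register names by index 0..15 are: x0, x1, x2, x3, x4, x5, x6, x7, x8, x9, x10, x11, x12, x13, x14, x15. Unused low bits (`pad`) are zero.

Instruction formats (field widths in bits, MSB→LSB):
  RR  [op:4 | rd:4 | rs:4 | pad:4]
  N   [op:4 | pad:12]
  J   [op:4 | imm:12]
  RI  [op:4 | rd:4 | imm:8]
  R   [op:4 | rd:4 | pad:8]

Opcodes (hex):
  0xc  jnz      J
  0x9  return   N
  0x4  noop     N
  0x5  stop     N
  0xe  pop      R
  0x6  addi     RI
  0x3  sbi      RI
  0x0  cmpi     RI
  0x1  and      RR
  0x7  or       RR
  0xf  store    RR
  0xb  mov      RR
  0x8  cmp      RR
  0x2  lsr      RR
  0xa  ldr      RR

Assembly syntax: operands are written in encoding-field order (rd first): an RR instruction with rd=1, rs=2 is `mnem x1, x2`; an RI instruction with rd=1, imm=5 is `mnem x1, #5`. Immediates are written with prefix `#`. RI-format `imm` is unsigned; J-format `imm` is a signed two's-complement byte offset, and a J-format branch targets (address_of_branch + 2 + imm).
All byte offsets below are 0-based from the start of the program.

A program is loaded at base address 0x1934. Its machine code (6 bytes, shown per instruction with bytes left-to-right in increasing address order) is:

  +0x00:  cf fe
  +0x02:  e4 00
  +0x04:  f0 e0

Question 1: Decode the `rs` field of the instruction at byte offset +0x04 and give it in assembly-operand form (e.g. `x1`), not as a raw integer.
x14

[04] f0 e0 → 0xf0e0
  op=0xf0e0>>12=0xf ⇒ store (RR)
  rd: (w>>8)&0xf=0x0 → x0
  rs: (w>>4)&0xf=0xe → x14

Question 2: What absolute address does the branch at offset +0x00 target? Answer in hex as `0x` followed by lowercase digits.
off 0x00: read cf fe as big → 0xcffe
  opcode bits[15:12]=0xc: jnz/J
  [11:0] imm=4094 (s12→-2) = #-2
  target = base 0x1934 + off 0x00 + 2 + imm -2 = 0x1934

0x1934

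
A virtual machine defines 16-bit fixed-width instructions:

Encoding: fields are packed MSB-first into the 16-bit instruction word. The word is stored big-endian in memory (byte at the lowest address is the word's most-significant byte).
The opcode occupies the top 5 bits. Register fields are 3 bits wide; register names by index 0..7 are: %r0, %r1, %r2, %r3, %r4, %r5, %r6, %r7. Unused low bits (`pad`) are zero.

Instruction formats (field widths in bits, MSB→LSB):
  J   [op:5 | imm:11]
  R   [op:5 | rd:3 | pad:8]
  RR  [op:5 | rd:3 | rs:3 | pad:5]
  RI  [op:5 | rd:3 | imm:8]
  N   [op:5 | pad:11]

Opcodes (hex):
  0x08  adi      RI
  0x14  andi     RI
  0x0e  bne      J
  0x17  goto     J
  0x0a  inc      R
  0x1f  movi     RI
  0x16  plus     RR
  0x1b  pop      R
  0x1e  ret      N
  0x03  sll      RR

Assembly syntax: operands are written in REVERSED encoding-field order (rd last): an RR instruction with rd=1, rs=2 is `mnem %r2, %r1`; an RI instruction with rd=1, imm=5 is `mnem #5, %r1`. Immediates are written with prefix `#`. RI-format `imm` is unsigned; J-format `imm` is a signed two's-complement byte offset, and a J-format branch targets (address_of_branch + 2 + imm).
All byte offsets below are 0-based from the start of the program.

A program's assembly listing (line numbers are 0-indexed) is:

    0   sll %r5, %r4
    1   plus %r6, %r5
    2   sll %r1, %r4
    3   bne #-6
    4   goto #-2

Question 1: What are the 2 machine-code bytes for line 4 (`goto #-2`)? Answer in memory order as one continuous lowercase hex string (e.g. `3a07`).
bffe

line 4 (goto): pack op=0x17:5|imm=-2:11 = 0xbffe; big→ bf fe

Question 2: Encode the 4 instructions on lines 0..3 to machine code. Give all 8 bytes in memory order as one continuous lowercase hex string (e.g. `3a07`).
1ca0b5c01c2077fa

line 0 (sll): pack op=0x3:5|rd=4:3|rs=5:3|pad=0:5 = 0x1ca0; big→ 1c a0
line 1 (plus): pack op=0x16:5|rd=5:3|rs=6:3|pad=0:5 = 0xb5c0; big→ b5 c0
line 2 (sll): pack op=0x3:5|rd=4:3|rs=1:3|pad=0:5 = 0x1c20; big→ 1c 20
line 3 (bne): pack op=0xe:5|imm=-6:11 = 0x77fa; big→ 77 fa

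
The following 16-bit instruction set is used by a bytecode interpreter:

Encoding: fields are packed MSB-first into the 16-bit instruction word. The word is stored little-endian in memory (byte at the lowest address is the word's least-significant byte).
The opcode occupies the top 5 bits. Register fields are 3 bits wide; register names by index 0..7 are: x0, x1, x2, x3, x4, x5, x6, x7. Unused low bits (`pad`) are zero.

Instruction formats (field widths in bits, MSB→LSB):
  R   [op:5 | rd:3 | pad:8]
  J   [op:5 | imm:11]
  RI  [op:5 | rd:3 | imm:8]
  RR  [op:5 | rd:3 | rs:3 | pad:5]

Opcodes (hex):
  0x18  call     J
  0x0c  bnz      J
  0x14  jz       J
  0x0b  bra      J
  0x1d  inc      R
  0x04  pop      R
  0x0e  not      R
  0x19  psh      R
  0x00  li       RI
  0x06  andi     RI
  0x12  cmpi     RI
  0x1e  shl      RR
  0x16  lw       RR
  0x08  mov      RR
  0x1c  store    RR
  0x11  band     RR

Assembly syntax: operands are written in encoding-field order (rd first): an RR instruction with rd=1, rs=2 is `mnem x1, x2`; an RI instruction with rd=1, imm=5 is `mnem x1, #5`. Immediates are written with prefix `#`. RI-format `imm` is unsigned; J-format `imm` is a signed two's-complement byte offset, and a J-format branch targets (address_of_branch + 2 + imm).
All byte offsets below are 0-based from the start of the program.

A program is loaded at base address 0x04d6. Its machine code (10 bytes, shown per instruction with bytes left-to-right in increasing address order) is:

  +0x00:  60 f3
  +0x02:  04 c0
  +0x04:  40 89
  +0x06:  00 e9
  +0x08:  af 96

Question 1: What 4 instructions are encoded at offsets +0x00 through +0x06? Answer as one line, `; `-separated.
shl x3, x3; call #4; band x1, x2; inc x1

[00] 60 f3 → 0xf360
  opcode bits[15:11]=0x1e: shl/RR
  rd: (w>>8)&0x7=0x3 → x3
  rs: (w>>5)&0x7=0x3 → x3
[02] 04 c0 → 0xc004
  opcode bits[15:11]=0x18: call/J
  imm: (w>>0)&0x7ff=0x4 → #4
[04] 40 89 → 0x8940
  opcode bits[15:11]=0x11: band/RR
  rd: (w>>8)&0x7=0x1 → x1
  rs: (w>>5)&0x7=0x2 → x2
[06] 00 e9 → 0xe900
  opcode bits[15:11]=0x1d: inc/R
  rd: (w>>8)&0x7=0x1 → x1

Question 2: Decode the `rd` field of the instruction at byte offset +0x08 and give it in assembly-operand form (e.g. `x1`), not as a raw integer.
@+08  little-endian(af 96) = 0x96af
  op=0x96af>>11=0x12 ⇒ cmpi (RI)
  rd@[10:8]=0x6 ⇒ x6
  imm@[7:0]=0xaf ⇒ #175

x6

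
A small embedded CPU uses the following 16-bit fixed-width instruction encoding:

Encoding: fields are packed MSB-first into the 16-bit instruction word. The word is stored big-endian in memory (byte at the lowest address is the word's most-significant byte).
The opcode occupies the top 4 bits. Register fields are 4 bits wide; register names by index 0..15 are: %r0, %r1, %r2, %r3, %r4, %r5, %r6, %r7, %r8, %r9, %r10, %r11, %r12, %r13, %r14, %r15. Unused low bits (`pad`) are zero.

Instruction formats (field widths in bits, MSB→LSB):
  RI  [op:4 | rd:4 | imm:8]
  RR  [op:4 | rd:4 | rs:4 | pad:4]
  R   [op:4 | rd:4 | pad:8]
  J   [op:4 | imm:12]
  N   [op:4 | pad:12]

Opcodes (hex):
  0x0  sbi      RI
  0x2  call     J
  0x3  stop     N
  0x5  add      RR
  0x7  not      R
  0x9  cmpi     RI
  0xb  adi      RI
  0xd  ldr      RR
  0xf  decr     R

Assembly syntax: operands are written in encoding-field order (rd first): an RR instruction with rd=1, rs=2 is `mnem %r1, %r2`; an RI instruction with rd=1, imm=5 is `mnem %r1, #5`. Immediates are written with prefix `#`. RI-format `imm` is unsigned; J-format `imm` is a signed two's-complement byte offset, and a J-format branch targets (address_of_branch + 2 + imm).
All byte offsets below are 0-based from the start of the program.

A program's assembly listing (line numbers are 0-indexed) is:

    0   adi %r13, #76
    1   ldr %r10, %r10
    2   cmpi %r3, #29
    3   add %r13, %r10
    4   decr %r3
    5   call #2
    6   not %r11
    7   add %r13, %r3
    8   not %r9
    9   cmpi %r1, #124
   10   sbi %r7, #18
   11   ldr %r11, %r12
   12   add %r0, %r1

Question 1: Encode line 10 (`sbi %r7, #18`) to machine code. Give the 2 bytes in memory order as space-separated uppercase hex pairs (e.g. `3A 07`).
07 12

line 10 (sbi): pack op=0x0:4|rd=7:4|imm=18:8 = 0x0712; big→ 07 12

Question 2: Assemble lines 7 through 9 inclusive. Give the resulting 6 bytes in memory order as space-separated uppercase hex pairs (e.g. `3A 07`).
L7: add op=0x5:4|rd=13:4|rs=3:4|pad=0:4 ⇒ 0x5d30 ⇒ big 5d 30
L8: not op=0x7:4|rd=9:4|pad=0:8 ⇒ 0x7900 ⇒ big 79 00
L9: cmpi op=0x9:4|rd=1:4|imm=124:8 ⇒ 0x917c ⇒ big 91 7c

5D 30 79 00 91 7C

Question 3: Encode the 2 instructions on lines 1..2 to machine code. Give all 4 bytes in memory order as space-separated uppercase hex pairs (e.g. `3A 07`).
DA A0 93 1D

line 1 (ldr): pack op=0xd:4|rd=10:4|rs=10:4|pad=0:4 = 0xdaa0; big→ da a0
line 2 (cmpi): pack op=0x9:4|rd=3:4|imm=29:8 = 0x931d; big→ 93 1d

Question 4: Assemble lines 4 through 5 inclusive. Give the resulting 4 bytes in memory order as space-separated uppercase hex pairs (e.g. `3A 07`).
F3 00 20 02

4. decr fields op=0xf:4|rd=3:4|pad=0:8 → word f300h → f3 00
5. call fields op=0x2:4|imm=2:12 → word 2002h → 20 02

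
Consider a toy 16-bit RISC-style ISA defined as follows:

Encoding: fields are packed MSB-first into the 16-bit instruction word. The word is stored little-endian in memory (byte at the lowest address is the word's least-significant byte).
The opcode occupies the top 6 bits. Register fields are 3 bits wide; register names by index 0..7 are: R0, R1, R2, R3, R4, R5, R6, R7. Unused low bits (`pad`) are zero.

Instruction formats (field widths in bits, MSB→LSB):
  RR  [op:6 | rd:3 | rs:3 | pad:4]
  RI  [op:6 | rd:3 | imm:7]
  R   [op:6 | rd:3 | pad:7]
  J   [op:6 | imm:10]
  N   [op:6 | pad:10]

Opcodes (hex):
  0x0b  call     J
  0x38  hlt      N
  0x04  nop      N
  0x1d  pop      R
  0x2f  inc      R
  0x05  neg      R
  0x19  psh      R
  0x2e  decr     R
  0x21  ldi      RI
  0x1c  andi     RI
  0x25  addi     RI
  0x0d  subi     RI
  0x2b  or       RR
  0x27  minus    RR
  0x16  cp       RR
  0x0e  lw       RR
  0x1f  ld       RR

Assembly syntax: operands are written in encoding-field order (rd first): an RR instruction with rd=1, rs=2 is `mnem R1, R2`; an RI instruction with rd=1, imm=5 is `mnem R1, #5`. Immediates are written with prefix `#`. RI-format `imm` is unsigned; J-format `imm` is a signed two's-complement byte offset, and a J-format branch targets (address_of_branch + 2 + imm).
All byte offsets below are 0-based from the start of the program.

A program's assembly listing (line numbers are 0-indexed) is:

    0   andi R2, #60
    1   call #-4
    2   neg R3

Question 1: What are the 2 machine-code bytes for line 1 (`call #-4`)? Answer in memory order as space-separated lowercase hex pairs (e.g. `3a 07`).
fc 2f

line 1 (call): pack op=0xb:6|imm=-4:10 = 0x2ffc; little→ fc 2f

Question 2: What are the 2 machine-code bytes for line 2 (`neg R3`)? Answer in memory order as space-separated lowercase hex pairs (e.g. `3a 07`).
line 2 (neg): pack op=0x5:6|rd=3:3|pad=0:7 = 0x1580; little→ 80 15

80 15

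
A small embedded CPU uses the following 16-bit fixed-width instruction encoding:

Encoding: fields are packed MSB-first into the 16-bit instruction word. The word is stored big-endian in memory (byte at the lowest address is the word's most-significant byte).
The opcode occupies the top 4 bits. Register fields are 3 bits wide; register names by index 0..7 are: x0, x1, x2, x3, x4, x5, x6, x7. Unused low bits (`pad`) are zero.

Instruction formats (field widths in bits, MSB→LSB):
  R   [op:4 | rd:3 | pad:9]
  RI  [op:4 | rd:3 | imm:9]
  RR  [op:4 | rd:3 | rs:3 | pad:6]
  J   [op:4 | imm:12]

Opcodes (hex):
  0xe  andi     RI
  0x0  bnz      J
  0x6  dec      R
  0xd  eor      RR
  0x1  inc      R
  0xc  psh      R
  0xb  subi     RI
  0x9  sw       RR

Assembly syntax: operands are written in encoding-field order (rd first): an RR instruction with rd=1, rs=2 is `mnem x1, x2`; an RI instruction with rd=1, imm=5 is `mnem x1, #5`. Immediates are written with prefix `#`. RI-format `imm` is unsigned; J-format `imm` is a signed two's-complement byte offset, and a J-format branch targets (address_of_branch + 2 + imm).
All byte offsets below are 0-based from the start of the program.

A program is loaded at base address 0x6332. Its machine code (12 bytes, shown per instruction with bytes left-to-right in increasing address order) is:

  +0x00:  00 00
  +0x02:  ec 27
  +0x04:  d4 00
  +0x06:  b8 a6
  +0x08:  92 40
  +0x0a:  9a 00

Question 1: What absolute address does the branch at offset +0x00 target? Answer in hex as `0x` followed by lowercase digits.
[00] 00 00 → 0x0000
  top 4b → 0x0 → bnz [J]
  imm: (w>>0)&0xfff=0x0 → #0
  target = base 0x6332 + off 0x00 + 2 + imm 0 = 0x6334

0x6334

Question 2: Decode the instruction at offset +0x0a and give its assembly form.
sw x5, x0

+0x0a: 9a 00 ⇒ word 0x9a00 (big)
  op=0x9a00>>12=0x9 ⇒ sw (RR)
  rd@[11:9]=0x5 ⇒ x5
  rs@[8:6]=0x0 ⇒ x0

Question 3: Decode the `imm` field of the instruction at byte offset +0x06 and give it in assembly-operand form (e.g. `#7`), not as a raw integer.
@+06  big-endian(b8 a6) = 0xb8a6
  opcode bits[15:12]=0xb: subi/RI
  rd: (w>>9)&0x7=0x4 → x4
  imm: (w>>0)&0x1ff=0xa6 → #166

#166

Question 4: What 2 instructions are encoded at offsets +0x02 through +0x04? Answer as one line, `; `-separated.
+0x02: ec 27 ⇒ word 0xec27 (big)
  opcode bits[15:12]=0xe: andi/RI
  [11:9] rd=6 = x6
  [8:0] imm=39 = #39
+0x04: d4 00 ⇒ word 0xd400 (big)
  opcode bits[15:12]=0xd: eor/RR
  [11:9] rd=2 = x2
  [8:6] rs=0 = x0

andi x6, #39; eor x2, x0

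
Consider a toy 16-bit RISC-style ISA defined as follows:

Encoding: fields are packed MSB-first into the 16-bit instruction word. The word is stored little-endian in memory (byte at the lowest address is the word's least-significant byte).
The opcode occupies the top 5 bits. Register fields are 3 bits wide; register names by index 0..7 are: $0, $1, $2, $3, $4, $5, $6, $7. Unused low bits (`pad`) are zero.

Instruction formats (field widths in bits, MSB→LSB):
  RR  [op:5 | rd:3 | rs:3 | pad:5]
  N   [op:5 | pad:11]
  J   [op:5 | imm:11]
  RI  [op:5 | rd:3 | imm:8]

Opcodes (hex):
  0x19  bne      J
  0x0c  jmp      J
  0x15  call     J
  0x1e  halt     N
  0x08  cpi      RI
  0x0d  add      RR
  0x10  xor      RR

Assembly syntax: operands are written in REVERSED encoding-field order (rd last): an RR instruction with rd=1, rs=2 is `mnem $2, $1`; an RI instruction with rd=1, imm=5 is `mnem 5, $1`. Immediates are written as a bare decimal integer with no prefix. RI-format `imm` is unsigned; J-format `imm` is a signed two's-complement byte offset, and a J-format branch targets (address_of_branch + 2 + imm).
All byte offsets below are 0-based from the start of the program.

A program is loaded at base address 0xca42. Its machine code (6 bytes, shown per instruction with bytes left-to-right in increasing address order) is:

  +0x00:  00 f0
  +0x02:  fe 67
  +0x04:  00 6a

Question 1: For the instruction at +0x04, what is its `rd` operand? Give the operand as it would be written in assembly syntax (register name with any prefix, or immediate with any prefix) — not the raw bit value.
[04] 00 6a → 0x6a00
  opcode bits[15:11]=0xd: add/RR
  [10:8] rd=2 = $2
  [7:5] rs=0 = $0

$2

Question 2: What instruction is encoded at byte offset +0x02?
[02] fe 67 → 0x67fe
  op=0x67fe>>11=0xc ⇒ jmp (J)
  imm@[10:0]=0x7fe (s11→-2) ⇒ -2

jmp -2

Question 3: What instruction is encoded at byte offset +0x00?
@+00  little-endian(00 f0) = 0xf000
  op=0xf000>>11=0x1e ⇒ halt (N)

halt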